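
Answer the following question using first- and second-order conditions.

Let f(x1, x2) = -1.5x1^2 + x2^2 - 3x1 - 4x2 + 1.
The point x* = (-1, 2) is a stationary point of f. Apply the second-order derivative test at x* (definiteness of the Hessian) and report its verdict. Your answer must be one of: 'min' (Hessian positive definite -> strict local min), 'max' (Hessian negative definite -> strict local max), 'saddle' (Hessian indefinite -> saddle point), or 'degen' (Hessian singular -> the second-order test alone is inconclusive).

Compute the Hessian H = grad^2 f:
  H = [[-3, 0], [0, 2]]
Verify stationarity: grad f(x*) = H x* + g = (0, 0).
Eigenvalues of H: -3, 2.
Eigenvalues have mixed signs, so H is indefinite -> x* is a saddle point.

saddle


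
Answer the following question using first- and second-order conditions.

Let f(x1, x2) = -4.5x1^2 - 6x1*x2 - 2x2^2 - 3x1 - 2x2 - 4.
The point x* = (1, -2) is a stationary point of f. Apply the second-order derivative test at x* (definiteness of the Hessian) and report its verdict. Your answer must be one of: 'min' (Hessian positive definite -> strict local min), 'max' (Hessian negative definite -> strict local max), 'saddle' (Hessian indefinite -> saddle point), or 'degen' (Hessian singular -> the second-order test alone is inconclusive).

Compute the Hessian H = grad^2 f:
  H = [[-9, -6], [-6, -4]]
Verify stationarity: grad f(x*) = H x* + g = (0, 0).
Eigenvalues of H: -13, 0.
H has a zero eigenvalue (singular; negative semidefinite but not definite), so H is neither positive definite, negative definite, nor indefinite. The second-order test alone is inconclusive -> degen.
(Indeed, f is constant along the null direction of H through x*, so x* is not a strict local extremum.)

degen


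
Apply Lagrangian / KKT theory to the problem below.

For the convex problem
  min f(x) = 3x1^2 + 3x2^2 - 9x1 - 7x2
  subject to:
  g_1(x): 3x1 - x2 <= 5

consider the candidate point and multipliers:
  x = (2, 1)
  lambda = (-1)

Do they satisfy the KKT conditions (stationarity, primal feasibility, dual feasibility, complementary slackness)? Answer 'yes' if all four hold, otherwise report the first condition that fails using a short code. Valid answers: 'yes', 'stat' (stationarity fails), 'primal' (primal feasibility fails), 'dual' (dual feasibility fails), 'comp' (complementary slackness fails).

Gradient of f: grad f(x) = Q x + c = (3, -1)
Constraint values g_i(x) = a_i^T x - b_i:
  g_1((2, 1)) = 0
Stationarity residual: grad f(x) + sum_i lambda_i a_i = (0, 0)
  -> stationarity OK
Primal feasibility (all g_i <= 0): OK
Dual feasibility (all lambda_i >= 0): FAILS
Complementary slackness (lambda_i * g_i(x) = 0 for all i): OK

Verdict: the first failing condition is dual_feasibility -> dual.

dual


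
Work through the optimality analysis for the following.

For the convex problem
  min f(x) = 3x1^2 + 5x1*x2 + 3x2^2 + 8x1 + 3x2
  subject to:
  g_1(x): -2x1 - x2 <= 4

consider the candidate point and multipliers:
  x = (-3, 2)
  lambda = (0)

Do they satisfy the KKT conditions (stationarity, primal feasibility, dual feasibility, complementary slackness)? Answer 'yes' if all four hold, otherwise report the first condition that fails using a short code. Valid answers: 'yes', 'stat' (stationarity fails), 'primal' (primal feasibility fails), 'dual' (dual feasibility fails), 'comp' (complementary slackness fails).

Gradient of f: grad f(x) = Q x + c = (0, 0)
Constraint values g_i(x) = a_i^T x - b_i:
  g_1((-3, 2)) = 0
Stationarity residual: grad f(x) + sum_i lambda_i a_i = (0, 0)
  -> stationarity OK
Primal feasibility (all g_i <= 0): OK
Dual feasibility (all lambda_i >= 0): OK
Complementary slackness (lambda_i * g_i(x) = 0 for all i): OK

Verdict: yes, KKT holds.

yes


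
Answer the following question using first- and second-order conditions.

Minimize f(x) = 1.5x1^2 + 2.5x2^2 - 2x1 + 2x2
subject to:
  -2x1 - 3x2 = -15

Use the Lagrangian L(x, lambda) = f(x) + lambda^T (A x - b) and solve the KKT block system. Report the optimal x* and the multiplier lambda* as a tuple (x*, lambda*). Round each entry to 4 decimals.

Form the Lagrangian:
  L(x, lambda) = (1/2) x^T Q x + c^T x + lambda^T (A x - b)
Stationarity (grad_x L = 0): Q x + c + A^T lambda = 0.
Primal feasibility: A x = b.

This gives the KKT block system:
  [ Q   A^T ] [ x     ]   [-c ]
  [ A    0  ] [ lambda ] = [ b ]

Solving the linear system:
  x*      = (3.8298, 2.4468)
  lambda* = (4.7447)
  f(x*)   = 34.2021

x* = (3.8298, 2.4468), lambda* = (4.7447)


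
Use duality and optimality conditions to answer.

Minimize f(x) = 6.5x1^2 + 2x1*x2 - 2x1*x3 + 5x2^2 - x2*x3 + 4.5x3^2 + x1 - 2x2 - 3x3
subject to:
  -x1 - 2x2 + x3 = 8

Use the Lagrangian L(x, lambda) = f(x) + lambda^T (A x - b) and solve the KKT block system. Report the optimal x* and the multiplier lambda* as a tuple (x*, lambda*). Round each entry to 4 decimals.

Form the Lagrangian:
  L(x, lambda) = (1/2) x^T Q x + c^T x + lambda^T (A x - b)
Stationarity (grad_x L = 0): Q x + c + A^T lambda = 0.
Primal feasibility: A x = b.

This gives the KKT block system:
  [ Q   A^T ] [ x     ]   [-c ]
  [ A    0  ] [ lambda ] = [ b ]

Solving the linear system:
  x*      = (-0.6554, -2.8136, 1.7175)
  lambda* = (-16.5819)
  f(x*)   = 66.2373

x* = (-0.6554, -2.8136, 1.7175), lambda* = (-16.5819)


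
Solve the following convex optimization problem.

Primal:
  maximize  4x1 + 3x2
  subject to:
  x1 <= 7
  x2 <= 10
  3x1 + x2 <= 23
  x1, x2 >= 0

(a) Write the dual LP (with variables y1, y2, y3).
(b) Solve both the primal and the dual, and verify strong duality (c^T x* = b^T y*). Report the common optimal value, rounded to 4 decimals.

The standard primal-dual pair for 'max c^T x s.t. A x <= b, x >= 0' is:
  Dual:  min b^T y  s.t.  A^T y >= c,  y >= 0.

So the dual LP is:
  minimize  7y1 + 10y2 + 23y3
  subject to:
    y1 + 3y3 >= 4
    y2 + y3 >= 3
    y1, y2, y3 >= 0

Solving the primal: x* = (4.3333, 10).
  primal value c^T x* = 47.3333.
Solving the dual: y* = (0, 1.6667, 1.3333).
  dual value b^T y* = 47.3333.
Strong duality: c^T x* = b^T y*. Confirmed.

47.3333


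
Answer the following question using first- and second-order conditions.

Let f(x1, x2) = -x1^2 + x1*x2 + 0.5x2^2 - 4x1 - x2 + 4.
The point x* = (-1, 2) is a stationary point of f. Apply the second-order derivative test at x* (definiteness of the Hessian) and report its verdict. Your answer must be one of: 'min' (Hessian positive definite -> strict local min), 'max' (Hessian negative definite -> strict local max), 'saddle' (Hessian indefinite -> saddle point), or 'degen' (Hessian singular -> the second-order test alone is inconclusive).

Compute the Hessian H = grad^2 f:
  H = [[-2, 1], [1, 1]]
Verify stationarity: grad f(x*) = H x* + g = (0, 0).
Eigenvalues of H: -2.3028, 1.3028.
Eigenvalues have mixed signs, so H is indefinite -> x* is a saddle point.

saddle


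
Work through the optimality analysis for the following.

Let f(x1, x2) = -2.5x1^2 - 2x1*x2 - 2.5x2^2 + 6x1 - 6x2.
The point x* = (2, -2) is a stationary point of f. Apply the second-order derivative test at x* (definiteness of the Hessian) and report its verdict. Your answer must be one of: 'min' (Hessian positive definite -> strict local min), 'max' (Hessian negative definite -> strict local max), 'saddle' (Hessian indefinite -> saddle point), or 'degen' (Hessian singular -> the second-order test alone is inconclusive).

Compute the Hessian H = grad^2 f:
  H = [[-5, -2], [-2, -5]]
Verify stationarity: grad f(x*) = H x* + g = (0, 0).
Eigenvalues of H: -7, -3.
Both eigenvalues < 0, so H is negative definite -> x* is a strict local max.

max


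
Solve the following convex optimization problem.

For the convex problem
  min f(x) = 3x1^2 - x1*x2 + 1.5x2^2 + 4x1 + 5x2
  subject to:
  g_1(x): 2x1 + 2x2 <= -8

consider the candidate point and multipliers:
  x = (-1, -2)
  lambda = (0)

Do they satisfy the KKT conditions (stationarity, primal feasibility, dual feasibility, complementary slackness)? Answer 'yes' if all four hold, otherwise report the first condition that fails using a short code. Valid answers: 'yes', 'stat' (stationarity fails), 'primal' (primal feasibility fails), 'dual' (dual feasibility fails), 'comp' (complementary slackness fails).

Gradient of f: grad f(x) = Q x + c = (0, 0)
Constraint values g_i(x) = a_i^T x - b_i:
  g_1((-1, -2)) = 2
Stationarity residual: grad f(x) + sum_i lambda_i a_i = (0, 0)
  -> stationarity OK
Primal feasibility (all g_i <= 0): FAILS
Dual feasibility (all lambda_i >= 0): OK
Complementary slackness (lambda_i * g_i(x) = 0 for all i): OK

Verdict: the first failing condition is primal_feasibility -> primal.

primal


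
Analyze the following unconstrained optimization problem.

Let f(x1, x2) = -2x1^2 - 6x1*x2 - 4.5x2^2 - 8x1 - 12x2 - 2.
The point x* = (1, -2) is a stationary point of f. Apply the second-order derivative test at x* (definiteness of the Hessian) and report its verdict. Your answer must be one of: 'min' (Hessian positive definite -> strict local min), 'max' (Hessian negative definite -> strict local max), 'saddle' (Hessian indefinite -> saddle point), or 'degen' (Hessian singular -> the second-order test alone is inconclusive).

Compute the Hessian H = grad^2 f:
  H = [[-4, -6], [-6, -9]]
Verify stationarity: grad f(x*) = H x* + g = (0, 0).
Eigenvalues of H: -13, 0.
H has a zero eigenvalue (singular; negative semidefinite but not definite), so H is neither positive definite, negative definite, nor indefinite. The second-order test alone is inconclusive -> degen.
(Indeed, f is constant along the null direction of H through x*, so x* is not a strict local extremum.)

degen


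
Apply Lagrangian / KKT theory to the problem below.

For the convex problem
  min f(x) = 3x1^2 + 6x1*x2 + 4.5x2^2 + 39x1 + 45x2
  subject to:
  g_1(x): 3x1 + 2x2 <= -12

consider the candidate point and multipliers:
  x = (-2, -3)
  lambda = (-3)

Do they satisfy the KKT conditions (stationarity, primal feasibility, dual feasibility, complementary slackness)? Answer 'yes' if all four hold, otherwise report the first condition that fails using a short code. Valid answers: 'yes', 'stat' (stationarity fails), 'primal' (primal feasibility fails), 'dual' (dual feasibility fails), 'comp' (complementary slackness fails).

Gradient of f: grad f(x) = Q x + c = (9, 6)
Constraint values g_i(x) = a_i^T x - b_i:
  g_1((-2, -3)) = 0
Stationarity residual: grad f(x) + sum_i lambda_i a_i = (0, 0)
  -> stationarity OK
Primal feasibility (all g_i <= 0): OK
Dual feasibility (all lambda_i >= 0): FAILS
Complementary slackness (lambda_i * g_i(x) = 0 for all i): OK

Verdict: the first failing condition is dual_feasibility -> dual.

dual


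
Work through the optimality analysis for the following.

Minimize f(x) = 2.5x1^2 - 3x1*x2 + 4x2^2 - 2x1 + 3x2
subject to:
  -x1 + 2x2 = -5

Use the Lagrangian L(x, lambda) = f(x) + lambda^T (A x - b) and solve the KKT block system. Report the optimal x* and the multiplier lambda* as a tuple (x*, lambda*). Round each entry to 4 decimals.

Form the Lagrangian:
  L(x, lambda) = (1/2) x^T Q x + c^T x + lambda^T (A x - b)
Stationarity (grad_x L = 0): Q x + c + A^T lambda = 0.
Primal feasibility: A x = b.

This gives the KKT block system:
  [ Q   A^T ] [ x     ]   [-c ]
  [ A    0  ] [ lambda ] = [ b ]

Solving the linear system:
  x*      = (0.75, -2.125)
  lambda* = (8.125)
  f(x*)   = 16.375

x* = (0.75, -2.125), lambda* = (8.125)


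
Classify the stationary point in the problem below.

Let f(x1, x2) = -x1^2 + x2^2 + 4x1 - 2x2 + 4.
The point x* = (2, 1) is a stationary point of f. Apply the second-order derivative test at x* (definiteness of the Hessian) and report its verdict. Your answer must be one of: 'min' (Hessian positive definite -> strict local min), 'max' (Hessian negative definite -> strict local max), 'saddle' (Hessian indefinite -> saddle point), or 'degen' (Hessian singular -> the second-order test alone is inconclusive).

Compute the Hessian H = grad^2 f:
  H = [[-2, 0], [0, 2]]
Verify stationarity: grad f(x*) = H x* + g = (0, 0).
Eigenvalues of H: -2, 2.
Eigenvalues have mixed signs, so H is indefinite -> x* is a saddle point.

saddle


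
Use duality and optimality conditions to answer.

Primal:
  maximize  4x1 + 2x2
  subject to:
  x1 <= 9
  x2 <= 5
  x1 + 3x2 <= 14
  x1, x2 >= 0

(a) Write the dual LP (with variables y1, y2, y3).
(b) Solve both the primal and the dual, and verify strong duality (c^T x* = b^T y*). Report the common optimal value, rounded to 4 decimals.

The standard primal-dual pair for 'max c^T x s.t. A x <= b, x >= 0' is:
  Dual:  min b^T y  s.t.  A^T y >= c,  y >= 0.

So the dual LP is:
  minimize  9y1 + 5y2 + 14y3
  subject to:
    y1 + y3 >= 4
    y2 + 3y3 >= 2
    y1, y2, y3 >= 0

Solving the primal: x* = (9, 1.6667).
  primal value c^T x* = 39.3333.
Solving the dual: y* = (3.3333, 0, 0.6667).
  dual value b^T y* = 39.3333.
Strong duality: c^T x* = b^T y*. Confirmed.

39.3333


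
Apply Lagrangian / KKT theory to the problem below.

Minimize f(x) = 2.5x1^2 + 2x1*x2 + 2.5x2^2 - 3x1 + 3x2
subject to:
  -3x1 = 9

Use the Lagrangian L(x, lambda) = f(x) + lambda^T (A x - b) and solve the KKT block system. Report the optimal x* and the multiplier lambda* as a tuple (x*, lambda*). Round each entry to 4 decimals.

Form the Lagrangian:
  L(x, lambda) = (1/2) x^T Q x + c^T x + lambda^T (A x - b)
Stationarity (grad_x L = 0): Q x + c + A^T lambda = 0.
Primal feasibility: A x = b.

This gives the KKT block system:
  [ Q   A^T ] [ x     ]   [-c ]
  [ A    0  ] [ lambda ] = [ b ]

Solving the linear system:
  x*      = (-3, 0.6)
  lambda* = (-5.6)
  f(x*)   = 30.6

x* = (-3, 0.6), lambda* = (-5.6)


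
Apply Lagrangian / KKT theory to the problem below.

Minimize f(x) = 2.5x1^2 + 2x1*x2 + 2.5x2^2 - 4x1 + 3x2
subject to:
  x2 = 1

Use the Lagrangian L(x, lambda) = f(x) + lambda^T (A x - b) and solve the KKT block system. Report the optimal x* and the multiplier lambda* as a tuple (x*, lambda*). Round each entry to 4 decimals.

Form the Lagrangian:
  L(x, lambda) = (1/2) x^T Q x + c^T x + lambda^T (A x - b)
Stationarity (grad_x L = 0): Q x + c + A^T lambda = 0.
Primal feasibility: A x = b.

This gives the KKT block system:
  [ Q   A^T ] [ x     ]   [-c ]
  [ A    0  ] [ lambda ] = [ b ]

Solving the linear system:
  x*      = (0.4, 1)
  lambda* = (-8.8)
  f(x*)   = 5.1

x* = (0.4, 1), lambda* = (-8.8)


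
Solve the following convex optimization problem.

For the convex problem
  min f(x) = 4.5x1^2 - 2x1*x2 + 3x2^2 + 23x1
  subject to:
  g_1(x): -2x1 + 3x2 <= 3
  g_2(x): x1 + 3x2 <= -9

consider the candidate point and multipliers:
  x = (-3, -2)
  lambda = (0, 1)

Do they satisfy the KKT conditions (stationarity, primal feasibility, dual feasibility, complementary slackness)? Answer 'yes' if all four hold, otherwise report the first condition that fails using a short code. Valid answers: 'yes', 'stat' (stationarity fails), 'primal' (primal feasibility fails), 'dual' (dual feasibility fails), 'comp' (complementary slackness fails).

Gradient of f: grad f(x) = Q x + c = (0, -6)
Constraint values g_i(x) = a_i^T x - b_i:
  g_1((-3, -2)) = -3
  g_2((-3, -2)) = 0
Stationarity residual: grad f(x) + sum_i lambda_i a_i = (1, -3)
  -> stationarity FAILS
Primal feasibility (all g_i <= 0): OK
Dual feasibility (all lambda_i >= 0): OK
Complementary slackness (lambda_i * g_i(x) = 0 for all i): OK

Verdict: the first failing condition is stationarity -> stat.

stat


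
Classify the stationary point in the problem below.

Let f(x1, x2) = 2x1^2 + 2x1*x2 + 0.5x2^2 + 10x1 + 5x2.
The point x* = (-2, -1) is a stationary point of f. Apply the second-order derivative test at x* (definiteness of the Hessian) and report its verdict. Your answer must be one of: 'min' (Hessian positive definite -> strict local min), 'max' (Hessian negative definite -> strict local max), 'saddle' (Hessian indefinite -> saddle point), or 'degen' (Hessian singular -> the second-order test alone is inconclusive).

Compute the Hessian H = grad^2 f:
  H = [[4, 2], [2, 1]]
Verify stationarity: grad f(x*) = H x* + g = (0, 0).
Eigenvalues of H: 0, 5.
H has a zero eigenvalue (singular; positive semidefinite but not definite), so H is neither positive definite, negative definite, nor indefinite. The second-order test alone is inconclusive -> degen.
(Indeed, f is constant along the null direction of H through x*, so x* is not a strict local extremum.)

degen


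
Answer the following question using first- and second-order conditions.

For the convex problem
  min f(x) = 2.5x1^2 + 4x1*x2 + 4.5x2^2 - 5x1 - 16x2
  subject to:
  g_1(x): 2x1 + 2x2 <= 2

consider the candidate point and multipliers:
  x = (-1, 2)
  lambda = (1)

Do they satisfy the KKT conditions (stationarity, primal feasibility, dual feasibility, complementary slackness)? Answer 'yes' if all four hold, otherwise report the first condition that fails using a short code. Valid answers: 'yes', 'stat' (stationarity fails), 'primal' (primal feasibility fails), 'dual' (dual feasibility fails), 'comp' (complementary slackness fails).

Gradient of f: grad f(x) = Q x + c = (-2, -2)
Constraint values g_i(x) = a_i^T x - b_i:
  g_1((-1, 2)) = 0
Stationarity residual: grad f(x) + sum_i lambda_i a_i = (0, 0)
  -> stationarity OK
Primal feasibility (all g_i <= 0): OK
Dual feasibility (all lambda_i >= 0): OK
Complementary slackness (lambda_i * g_i(x) = 0 for all i): OK

Verdict: yes, KKT holds.

yes


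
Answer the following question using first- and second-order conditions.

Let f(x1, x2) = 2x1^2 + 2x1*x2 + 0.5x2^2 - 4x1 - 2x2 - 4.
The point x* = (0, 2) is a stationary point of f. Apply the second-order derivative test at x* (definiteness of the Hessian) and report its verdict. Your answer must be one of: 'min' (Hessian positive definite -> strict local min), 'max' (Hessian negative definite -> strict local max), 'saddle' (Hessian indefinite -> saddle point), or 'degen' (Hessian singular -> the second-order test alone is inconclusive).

Compute the Hessian H = grad^2 f:
  H = [[4, 2], [2, 1]]
Verify stationarity: grad f(x*) = H x* + g = (0, 0).
Eigenvalues of H: 0, 5.
H has a zero eigenvalue (singular; positive semidefinite but not definite), so H is neither positive definite, negative definite, nor indefinite. The second-order test alone is inconclusive -> degen.
(Indeed, f is constant along the null direction of H through x*, so x* is not a strict local extremum.)

degen


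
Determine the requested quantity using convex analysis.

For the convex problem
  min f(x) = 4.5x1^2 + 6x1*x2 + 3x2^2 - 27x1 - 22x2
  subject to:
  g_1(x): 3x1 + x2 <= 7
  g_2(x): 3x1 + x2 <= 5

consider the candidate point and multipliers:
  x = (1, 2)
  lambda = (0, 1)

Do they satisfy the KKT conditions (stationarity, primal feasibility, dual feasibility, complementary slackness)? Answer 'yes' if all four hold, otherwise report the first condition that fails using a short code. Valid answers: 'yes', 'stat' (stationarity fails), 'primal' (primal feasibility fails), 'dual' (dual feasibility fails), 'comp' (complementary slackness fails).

Gradient of f: grad f(x) = Q x + c = (-6, -4)
Constraint values g_i(x) = a_i^T x - b_i:
  g_1((1, 2)) = -2
  g_2((1, 2)) = 0
Stationarity residual: grad f(x) + sum_i lambda_i a_i = (-3, -3)
  -> stationarity FAILS
Primal feasibility (all g_i <= 0): OK
Dual feasibility (all lambda_i >= 0): OK
Complementary slackness (lambda_i * g_i(x) = 0 for all i): OK

Verdict: the first failing condition is stationarity -> stat.

stat


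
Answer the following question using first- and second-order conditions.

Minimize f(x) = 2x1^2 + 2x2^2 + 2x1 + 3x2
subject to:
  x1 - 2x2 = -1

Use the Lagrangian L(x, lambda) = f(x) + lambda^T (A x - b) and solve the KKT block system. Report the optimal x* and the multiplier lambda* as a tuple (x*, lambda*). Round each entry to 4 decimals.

Form the Lagrangian:
  L(x, lambda) = (1/2) x^T Q x + c^T x + lambda^T (A x - b)
Stationarity (grad_x L = 0): Q x + c + A^T lambda = 0.
Primal feasibility: A x = b.

This gives the KKT block system:
  [ Q   A^T ] [ x     ]   [-c ]
  [ A    0  ] [ lambda ] = [ b ]

Solving the linear system:
  x*      = (-0.9, 0.05)
  lambda* = (1.6)
  f(x*)   = -0.025

x* = (-0.9, 0.05), lambda* = (1.6)


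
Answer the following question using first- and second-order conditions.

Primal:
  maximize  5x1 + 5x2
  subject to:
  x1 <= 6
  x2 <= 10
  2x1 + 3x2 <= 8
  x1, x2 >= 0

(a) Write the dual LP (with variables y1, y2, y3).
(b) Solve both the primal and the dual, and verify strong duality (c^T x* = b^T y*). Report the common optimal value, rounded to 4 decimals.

The standard primal-dual pair for 'max c^T x s.t. A x <= b, x >= 0' is:
  Dual:  min b^T y  s.t.  A^T y >= c,  y >= 0.

So the dual LP is:
  minimize  6y1 + 10y2 + 8y3
  subject to:
    y1 + 2y3 >= 5
    y2 + 3y3 >= 5
    y1, y2, y3 >= 0

Solving the primal: x* = (4, 0).
  primal value c^T x* = 20.
Solving the dual: y* = (0, 0, 2.5).
  dual value b^T y* = 20.
Strong duality: c^T x* = b^T y*. Confirmed.

20


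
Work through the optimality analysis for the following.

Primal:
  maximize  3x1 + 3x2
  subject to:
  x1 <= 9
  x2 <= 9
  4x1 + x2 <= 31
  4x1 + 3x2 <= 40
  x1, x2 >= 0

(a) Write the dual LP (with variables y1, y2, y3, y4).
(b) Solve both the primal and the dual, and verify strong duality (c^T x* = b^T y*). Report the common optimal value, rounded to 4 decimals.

The standard primal-dual pair for 'max c^T x s.t. A x <= b, x >= 0' is:
  Dual:  min b^T y  s.t.  A^T y >= c,  y >= 0.

So the dual LP is:
  minimize  9y1 + 9y2 + 31y3 + 40y4
  subject to:
    y1 + 4y3 + 4y4 >= 3
    y2 + y3 + 3y4 >= 3
    y1, y2, y3, y4 >= 0

Solving the primal: x* = (3.25, 9).
  primal value c^T x* = 36.75.
Solving the dual: y* = (0, 0.75, 0, 0.75).
  dual value b^T y* = 36.75.
Strong duality: c^T x* = b^T y*. Confirmed.

36.75


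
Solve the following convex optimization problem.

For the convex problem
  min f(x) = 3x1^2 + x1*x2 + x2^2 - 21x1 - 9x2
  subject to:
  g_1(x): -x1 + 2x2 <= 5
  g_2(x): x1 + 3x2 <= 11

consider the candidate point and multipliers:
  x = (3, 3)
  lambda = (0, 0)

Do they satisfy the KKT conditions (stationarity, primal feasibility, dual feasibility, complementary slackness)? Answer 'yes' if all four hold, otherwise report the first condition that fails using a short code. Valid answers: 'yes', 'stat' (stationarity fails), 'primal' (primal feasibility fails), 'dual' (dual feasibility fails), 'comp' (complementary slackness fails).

Gradient of f: grad f(x) = Q x + c = (0, 0)
Constraint values g_i(x) = a_i^T x - b_i:
  g_1((3, 3)) = -2
  g_2((3, 3)) = 1
Stationarity residual: grad f(x) + sum_i lambda_i a_i = (0, 0)
  -> stationarity OK
Primal feasibility (all g_i <= 0): FAILS
Dual feasibility (all lambda_i >= 0): OK
Complementary slackness (lambda_i * g_i(x) = 0 for all i): OK

Verdict: the first failing condition is primal_feasibility -> primal.

primal


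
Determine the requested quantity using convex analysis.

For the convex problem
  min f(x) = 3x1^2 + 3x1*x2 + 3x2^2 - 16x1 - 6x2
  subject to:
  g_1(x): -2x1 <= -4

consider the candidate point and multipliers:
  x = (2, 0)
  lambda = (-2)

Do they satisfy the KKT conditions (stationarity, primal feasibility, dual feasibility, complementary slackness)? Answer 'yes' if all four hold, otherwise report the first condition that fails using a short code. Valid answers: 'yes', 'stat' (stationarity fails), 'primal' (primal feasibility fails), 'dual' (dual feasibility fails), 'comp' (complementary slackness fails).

Gradient of f: grad f(x) = Q x + c = (-4, 0)
Constraint values g_i(x) = a_i^T x - b_i:
  g_1((2, 0)) = 0
Stationarity residual: grad f(x) + sum_i lambda_i a_i = (0, 0)
  -> stationarity OK
Primal feasibility (all g_i <= 0): OK
Dual feasibility (all lambda_i >= 0): FAILS
Complementary slackness (lambda_i * g_i(x) = 0 for all i): OK

Verdict: the first failing condition is dual_feasibility -> dual.

dual


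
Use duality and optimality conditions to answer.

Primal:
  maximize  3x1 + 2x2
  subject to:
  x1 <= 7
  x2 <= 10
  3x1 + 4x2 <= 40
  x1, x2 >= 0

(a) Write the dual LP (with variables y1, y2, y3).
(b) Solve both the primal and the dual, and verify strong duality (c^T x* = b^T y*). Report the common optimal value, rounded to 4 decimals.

The standard primal-dual pair for 'max c^T x s.t. A x <= b, x >= 0' is:
  Dual:  min b^T y  s.t.  A^T y >= c,  y >= 0.

So the dual LP is:
  minimize  7y1 + 10y2 + 40y3
  subject to:
    y1 + 3y3 >= 3
    y2 + 4y3 >= 2
    y1, y2, y3 >= 0

Solving the primal: x* = (7, 4.75).
  primal value c^T x* = 30.5.
Solving the dual: y* = (1.5, 0, 0.5).
  dual value b^T y* = 30.5.
Strong duality: c^T x* = b^T y*. Confirmed.

30.5


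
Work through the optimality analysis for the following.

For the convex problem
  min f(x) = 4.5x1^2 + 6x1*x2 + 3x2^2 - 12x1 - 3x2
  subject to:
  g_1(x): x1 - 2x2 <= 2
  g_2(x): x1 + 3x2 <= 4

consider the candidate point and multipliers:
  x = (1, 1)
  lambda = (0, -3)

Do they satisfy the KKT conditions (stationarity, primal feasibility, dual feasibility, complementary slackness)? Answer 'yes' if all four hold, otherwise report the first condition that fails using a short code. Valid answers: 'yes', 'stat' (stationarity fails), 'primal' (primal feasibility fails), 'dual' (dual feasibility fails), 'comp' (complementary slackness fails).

Gradient of f: grad f(x) = Q x + c = (3, 9)
Constraint values g_i(x) = a_i^T x - b_i:
  g_1((1, 1)) = -3
  g_2((1, 1)) = 0
Stationarity residual: grad f(x) + sum_i lambda_i a_i = (0, 0)
  -> stationarity OK
Primal feasibility (all g_i <= 0): OK
Dual feasibility (all lambda_i >= 0): FAILS
Complementary slackness (lambda_i * g_i(x) = 0 for all i): OK

Verdict: the first failing condition is dual_feasibility -> dual.

dual


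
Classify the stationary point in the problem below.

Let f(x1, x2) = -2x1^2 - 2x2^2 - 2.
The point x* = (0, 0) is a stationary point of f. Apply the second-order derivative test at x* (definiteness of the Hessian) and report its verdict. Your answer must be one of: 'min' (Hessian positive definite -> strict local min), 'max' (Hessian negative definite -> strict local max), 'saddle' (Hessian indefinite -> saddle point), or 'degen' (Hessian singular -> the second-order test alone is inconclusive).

Compute the Hessian H = grad^2 f:
  H = [[-4, 0], [0, -4]]
Verify stationarity: grad f(x*) = H x* + g = (0, 0).
Eigenvalues of H: -4, -4.
Both eigenvalues < 0, so H is negative definite -> x* is a strict local max.

max


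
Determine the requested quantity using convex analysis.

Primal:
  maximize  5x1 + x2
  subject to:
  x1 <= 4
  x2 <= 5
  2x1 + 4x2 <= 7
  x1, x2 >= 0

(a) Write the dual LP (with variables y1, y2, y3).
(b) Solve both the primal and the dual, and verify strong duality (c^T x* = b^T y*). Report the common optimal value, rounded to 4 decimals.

The standard primal-dual pair for 'max c^T x s.t. A x <= b, x >= 0' is:
  Dual:  min b^T y  s.t.  A^T y >= c,  y >= 0.

So the dual LP is:
  minimize  4y1 + 5y2 + 7y3
  subject to:
    y1 + 2y3 >= 5
    y2 + 4y3 >= 1
    y1, y2, y3 >= 0

Solving the primal: x* = (3.5, 0).
  primal value c^T x* = 17.5.
Solving the dual: y* = (0, 0, 2.5).
  dual value b^T y* = 17.5.
Strong duality: c^T x* = b^T y*. Confirmed.

17.5


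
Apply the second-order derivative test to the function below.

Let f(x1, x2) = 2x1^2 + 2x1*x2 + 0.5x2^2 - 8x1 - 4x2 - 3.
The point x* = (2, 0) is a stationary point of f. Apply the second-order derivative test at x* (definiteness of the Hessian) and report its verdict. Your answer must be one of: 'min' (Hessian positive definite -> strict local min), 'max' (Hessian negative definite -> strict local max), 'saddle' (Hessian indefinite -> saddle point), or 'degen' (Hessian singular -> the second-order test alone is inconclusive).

Compute the Hessian H = grad^2 f:
  H = [[4, 2], [2, 1]]
Verify stationarity: grad f(x*) = H x* + g = (0, 0).
Eigenvalues of H: 0, 5.
H has a zero eigenvalue (singular; positive semidefinite but not definite), so H is neither positive definite, negative definite, nor indefinite. The second-order test alone is inconclusive -> degen.
(Indeed, f is constant along the null direction of H through x*, so x* is not a strict local extremum.)

degen


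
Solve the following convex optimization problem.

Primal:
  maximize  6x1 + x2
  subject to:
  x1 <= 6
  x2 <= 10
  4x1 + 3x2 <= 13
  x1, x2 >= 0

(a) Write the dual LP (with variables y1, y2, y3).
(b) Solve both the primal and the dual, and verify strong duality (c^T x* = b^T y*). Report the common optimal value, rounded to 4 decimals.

The standard primal-dual pair for 'max c^T x s.t. A x <= b, x >= 0' is:
  Dual:  min b^T y  s.t.  A^T y >= c,  y >= 0.

So the dual LP is:
  minimize  6y1 + 10y2 + 13y3
  subject to:
    y1 + 4y3 >= 6
    y2 + 3y3 >= 1
    y1, y2, y3 >= 0

Solving the primal: x* = (3.25, 0).
  primal value c^T x* = 19.5.
Solving the dual: y* = (0, 0, 1.5).
  dual value b^T y* = 19.5.
Strong duality: c^T x* = b^T y*. Confirmed.

19.5


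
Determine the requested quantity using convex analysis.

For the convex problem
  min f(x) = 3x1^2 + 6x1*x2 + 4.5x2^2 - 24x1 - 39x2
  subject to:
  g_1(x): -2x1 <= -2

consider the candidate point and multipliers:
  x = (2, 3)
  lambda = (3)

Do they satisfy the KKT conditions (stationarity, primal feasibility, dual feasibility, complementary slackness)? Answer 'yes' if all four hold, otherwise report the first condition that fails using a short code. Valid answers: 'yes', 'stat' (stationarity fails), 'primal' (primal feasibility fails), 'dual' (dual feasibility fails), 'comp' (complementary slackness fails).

Gradient of f: grad f(x) = Q x + c = (6, 0)
Constraint values g_i(x) = a_i^T x - b_i:
  g_1((2, 3)) = -2
Stationarity residual: grad f(x) + sum_i lambda_i a_i = (0, 0)
  -> stationarity OK
Primal feasibility (all g_i <= 0): OK
Dual feasibility (all lambda_i >= 0): OK
Complementary slackness (lambda_i * g_i(x) = 0 for all i): FAILS

Verdict: the first failing condition is complementary_slackness -> comp.

comp


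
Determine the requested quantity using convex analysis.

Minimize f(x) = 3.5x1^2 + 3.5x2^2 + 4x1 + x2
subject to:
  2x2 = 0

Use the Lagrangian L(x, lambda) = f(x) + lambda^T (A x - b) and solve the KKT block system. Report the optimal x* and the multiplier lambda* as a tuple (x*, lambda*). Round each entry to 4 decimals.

Form the Lagrangian:
  L(x, lambda) = (1/2) x^T Q x + c^T x + lambda^T (A x - b)
Stationarity (grad_x L = 0): Q x + c + A^T lambda = 0.
Primal feasibility: A x = b.

This gives the KKT block system:
  [ Q   A^T ] [ x     ]   [-c ]
  [ A    0  ] [ lambda ] = [ b ]

Solving the linear system:
  x*      = (-0.5714, 0)
  lambda* = (-0.5)
  f(x*)   = -1.1429

x* = (-0.5714, 0), lambda* = (-0.5)


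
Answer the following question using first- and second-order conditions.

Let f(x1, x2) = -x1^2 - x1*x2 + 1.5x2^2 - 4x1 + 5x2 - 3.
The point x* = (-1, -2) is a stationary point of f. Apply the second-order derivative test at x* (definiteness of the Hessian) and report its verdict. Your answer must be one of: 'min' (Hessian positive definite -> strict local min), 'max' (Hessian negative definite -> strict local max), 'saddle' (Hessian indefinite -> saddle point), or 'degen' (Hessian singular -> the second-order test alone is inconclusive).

Compute the Hessian H = grad^2 f:
  H = [[-2, -1], [-1, 3]]
Verify stationarity: grad f(x*) = H x* + g = (0, 0).
Eigenvalues of H: -2.1926, 3.1926.
Eigenvalues have mixed signs, so H is indefinite -> x* is a saddle point.

saddle


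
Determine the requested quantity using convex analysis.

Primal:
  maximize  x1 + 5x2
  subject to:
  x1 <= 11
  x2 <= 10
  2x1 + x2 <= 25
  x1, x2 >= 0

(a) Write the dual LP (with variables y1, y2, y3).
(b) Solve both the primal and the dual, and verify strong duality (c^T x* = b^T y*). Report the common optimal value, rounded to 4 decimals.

The standard primal-dual pair for 'max c^T x s.t. A x <= b, x >= 0' is:
  Dual:  min b^T y  s.t.  A^T y >= c,  y >= 0.

So the dual LP is:
  minimize  11y1 + 10y2 + 25y3
  subject to:
    y1 + 2y3 >= 1
    y2 + y3 >= 5
    y1, y2, y3 >= 0

Solving the primal: x* = (7.5, 10).
  primal value c^T x* = 57.5.
Solving the dual: y* = (0, 4.5, 0.5).
  dual value b^T y* = 57.5.
Strong duality: c^T x* = b^T y*. Confirmed.

57.5


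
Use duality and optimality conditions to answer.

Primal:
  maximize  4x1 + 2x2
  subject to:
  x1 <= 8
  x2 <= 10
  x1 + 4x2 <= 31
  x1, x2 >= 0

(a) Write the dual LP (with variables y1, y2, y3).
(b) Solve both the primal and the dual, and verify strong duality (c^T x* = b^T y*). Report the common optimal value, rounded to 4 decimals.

The standard primal-dual pair for 'max c^T x s.t. A x <= b, x >= 0' is:
  Dual:  min b^T y  s.t.  A^T y >= c,  y >= 0.

So the dual LP is:
  minimize  8y1 + 10y2 + 31y3
  subject to:
    y1 + y3 >= 4
    y2 + 4y3 >= 2
    y1, y2, y3 >= 0

Solving the primal: x* = (8, 5.75).
  primal value c^T x* = 43.5.
Solving the dual: y* = (3.5, 0, 0.5).
  dual value b^T y* = 43.5.
Strong duality: c^T x* = b^T y*. Confirmed.

43.5


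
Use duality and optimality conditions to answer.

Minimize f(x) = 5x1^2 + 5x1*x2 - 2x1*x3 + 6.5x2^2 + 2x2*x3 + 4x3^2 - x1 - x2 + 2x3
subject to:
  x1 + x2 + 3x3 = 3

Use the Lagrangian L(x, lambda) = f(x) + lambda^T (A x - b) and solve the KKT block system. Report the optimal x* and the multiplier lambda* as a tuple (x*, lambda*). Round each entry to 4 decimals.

Form the Lagrangian:
  L(x, lambda) = (1/2) x^T Q x + c^T x + lambda^T (A x - b)
Stationarity (grad_x L = 0): Q x + c + A^T lambda = 0.
Primal feasibility: A x = b.

This gives the KKT block system:
  [ Q   A^T ] [ x     ]   [-c ]
  [ A    0  ] [ lambda ] = [ b ]

Solving the linear system:
  x*      = (0.5538, -0.0739, 0.84)
  lambda* = (-2.4883)
  f(x*)   = 4.3326

x* = (0.5538, -0.0739, 0.84), lambda* = (-2.4883)


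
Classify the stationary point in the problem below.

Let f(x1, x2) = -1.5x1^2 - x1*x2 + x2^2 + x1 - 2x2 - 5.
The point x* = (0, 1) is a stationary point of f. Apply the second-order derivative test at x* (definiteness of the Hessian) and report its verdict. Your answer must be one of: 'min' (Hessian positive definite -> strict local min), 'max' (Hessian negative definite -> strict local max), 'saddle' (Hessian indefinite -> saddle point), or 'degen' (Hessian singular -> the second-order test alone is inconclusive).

Compute the Hessian H = grad^2 f:
  H = [[-3, -1], [-1, 2]]
Verify stationarity: grad f(x*) = H x* + g = (0, 0).
Eigenvalues of H: -3.1926, 2.1926.
Eigenvalues have mixed signs, so H is indefinite -> x* is a saddle point.

saddle


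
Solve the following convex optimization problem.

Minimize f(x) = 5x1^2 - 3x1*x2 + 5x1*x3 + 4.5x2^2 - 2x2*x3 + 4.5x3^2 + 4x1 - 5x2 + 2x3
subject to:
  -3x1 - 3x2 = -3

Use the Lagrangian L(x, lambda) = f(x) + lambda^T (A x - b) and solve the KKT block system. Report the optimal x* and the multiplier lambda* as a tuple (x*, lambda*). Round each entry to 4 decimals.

Form the Lagrangian:
  L(x, lambda) = (1/2) x^T Q x + c^T x + lambda^T (A x - b)
Stationarity (grad_x L = 0): Q x + c + A^T lambda = 0.
Primal feasibility: A x = b.

This gives the KKT block system:
  [ Q   A^T ] [ x     ]   [-c ]
  [ A    0  ] [ lambda ] = [ b ]

Solving the linear system:
  x*      = (0.1534, 0.8466, -0.1193)
  lambda* = (0.7992)
  f(x*)   = -0.7301

x* = (0.1534, 0.8466, -0.1193), lambda* = (0.7992)


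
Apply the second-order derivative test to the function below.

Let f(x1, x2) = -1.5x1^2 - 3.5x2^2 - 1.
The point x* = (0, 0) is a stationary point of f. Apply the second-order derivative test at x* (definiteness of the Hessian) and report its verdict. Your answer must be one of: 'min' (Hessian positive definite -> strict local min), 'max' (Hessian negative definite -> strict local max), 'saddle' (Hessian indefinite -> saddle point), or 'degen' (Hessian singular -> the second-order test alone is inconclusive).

Compute the Hessian H = grad^2 f:
  H = [[-3, 0], [0, -7]]
Verify stationarity: grad f(x*) = H x* + g = (0, 0).
Eigenvalues of H: -7, -3.
Both eigenvalues < 0, so H is negative definite -> x* is a strict local max.

max


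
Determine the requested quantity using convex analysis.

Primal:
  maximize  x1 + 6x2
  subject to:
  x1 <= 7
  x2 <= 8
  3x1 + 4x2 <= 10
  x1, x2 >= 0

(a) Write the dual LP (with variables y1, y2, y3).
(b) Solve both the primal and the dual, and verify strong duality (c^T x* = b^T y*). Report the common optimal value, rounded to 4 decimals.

The standard primal-dual pair for 'max c^T x s.t. A x <= b, x >= 0' is:
  Dual:  min b^T y  s.t.  A^T y >= c,  y >= 0.

So the dual LP is:
  minimize  7y1 + 8y2 + 10y3
  subject to:
    y1 + 3y3 >= 1
    y2 + 4y3 >= 6
    y1, y2, y3 >= 0

Solving the primal: x* = (0, 2.5).
  primal value c^T x* = 15.
Solving the dual: y* = (0, 0, 1.5).
  dual value b^T y* = 15.
Strong duality: c^T x* = b^T y*. Confirmed.

15


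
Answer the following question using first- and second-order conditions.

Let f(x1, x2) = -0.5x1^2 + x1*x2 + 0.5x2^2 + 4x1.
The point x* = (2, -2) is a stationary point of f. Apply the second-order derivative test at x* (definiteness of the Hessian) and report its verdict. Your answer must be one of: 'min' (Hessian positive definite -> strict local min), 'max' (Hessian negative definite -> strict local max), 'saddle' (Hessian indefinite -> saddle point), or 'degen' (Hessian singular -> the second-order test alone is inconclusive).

Compute the Hessian H = grad^2 f:
  H = [[-1, 1], [1, 1]]
Verify stationarity: grad f(x*) = H x* + g = (0, 0).
Eigenvalues of H: -1.4142, 1.4142.
Eigenvalues have mixed signs, so H is indefinite -> x* is a saddle point.

saddle


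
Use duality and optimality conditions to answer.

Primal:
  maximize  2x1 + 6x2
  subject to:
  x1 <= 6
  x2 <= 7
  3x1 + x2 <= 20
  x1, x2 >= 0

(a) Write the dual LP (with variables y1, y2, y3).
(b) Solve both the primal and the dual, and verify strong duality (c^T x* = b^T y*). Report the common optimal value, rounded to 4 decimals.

The standard primal-dual pair for 'max c^T x s.t. A x <= b, x >= 0' is:
  Dual:  min b^T y  s.t.  A^T y >= c,  y >= 0.

So the dual LP is:
  minimize  6y1 + 7y2 + 20y3
  subject to:
    y1 + 3y3 >= 2
    y2 + y3 >= 6
    y1, y2, y3 >= 0

Solving the primal: x* = (4.3333, 7).
  primal value c^T x* = 50.6667.
Solving the dual: y* = (0, 5.3333, 0.6667).
  dual value b^T y* = 50.6667.
Strong duality: c^T x* = b^T y*. Confirmed.

50.6667


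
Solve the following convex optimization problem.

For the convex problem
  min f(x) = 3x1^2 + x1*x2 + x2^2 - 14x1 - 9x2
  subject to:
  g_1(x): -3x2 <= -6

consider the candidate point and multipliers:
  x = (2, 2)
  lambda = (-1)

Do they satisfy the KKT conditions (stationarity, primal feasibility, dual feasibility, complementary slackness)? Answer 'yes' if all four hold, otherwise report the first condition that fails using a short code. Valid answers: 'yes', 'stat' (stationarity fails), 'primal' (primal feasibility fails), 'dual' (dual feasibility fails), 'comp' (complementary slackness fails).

Gradient of f: grad f(x) = Q x + c = (0, -3)
Constraint values g_i(x) = a_i^T x - b_i:
  g_1((2, 2)) = 0
Stationarity residual: grad f(x) + sum_i lambda_i a_i = (0, 0)
  -> stationarity OK
Primal feasibility (all g_i <= 0): OK
Dual feasibility (all lambda_i >= 0): FAILS
Complementary slackness (lambda_i * g_i(x) = 0 for all i): OK

Verdict: the first failing condition is dual_feasibility -> dual.

dual


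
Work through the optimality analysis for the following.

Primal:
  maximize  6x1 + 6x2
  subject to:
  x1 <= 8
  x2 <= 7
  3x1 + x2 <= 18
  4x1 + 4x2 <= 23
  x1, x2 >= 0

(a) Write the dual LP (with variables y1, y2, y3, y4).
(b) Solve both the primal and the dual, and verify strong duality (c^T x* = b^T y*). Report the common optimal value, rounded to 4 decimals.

The standard primal-dual pair for 'max c^T x s.t. A x <= b, x >= 0' is:
  Dual:  min b^T y  s.t.  A^T y >= c,  y >= 0.

So the dual LP is:
  minimize  8y1 + 7y2 + 18y3 + 23y4
  subject to:
    y1 + 3y3 + 4y4 >= 6
    y2 + y3 + 4y4 >= 6
    y1, y2, y3, y4 >= 0

Solving the primal: x* = (5.75, 0).
  primal value c^T x* = 34.5.
Solving the dual: y* = (0, 0, 0, 1.5).
  dual value b^T y* = 34.5.
Strong duality: c^T x* = b^T y*. Confirmed.

34.5
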